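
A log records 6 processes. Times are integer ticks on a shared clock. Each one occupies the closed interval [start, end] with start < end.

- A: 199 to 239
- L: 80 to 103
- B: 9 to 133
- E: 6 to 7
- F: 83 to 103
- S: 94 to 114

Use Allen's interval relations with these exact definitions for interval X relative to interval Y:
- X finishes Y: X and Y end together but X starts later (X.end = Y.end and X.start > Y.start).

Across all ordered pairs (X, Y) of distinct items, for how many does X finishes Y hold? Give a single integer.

1

Checking all 30 ordered pairs for relation 'finishes'; matching pairs in alphabetical order:
(F, L): F finishes L ✓
Count: 1.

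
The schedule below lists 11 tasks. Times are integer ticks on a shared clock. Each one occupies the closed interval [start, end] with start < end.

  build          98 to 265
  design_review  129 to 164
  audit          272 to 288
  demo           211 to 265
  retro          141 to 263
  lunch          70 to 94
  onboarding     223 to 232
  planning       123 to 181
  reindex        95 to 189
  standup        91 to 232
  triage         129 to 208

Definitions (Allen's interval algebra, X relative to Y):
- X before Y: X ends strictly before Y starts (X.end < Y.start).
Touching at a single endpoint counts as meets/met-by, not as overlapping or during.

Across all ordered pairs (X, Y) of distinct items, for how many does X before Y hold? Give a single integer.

26

Checking all 110 ordered pairs for relation 'before'; matching pairs in alphabetical order:
(build, audit): build before audit ✓
(demo, audit): demo before audit ✓
(design_review, audit): design_review before audit ✓
(design_review, demo): design_review before demo ✓
(design_review, onboarding): design_review before onboarding ✓
(lunch, audit): lunch before audit ✓
(lunch, build): lunch before build ✓
(lunch, demo): lunch before demo ✓
(lunch, design_review): lunch before design_review ✓
(lunch, onboarding): lunch before onboarding ✓
(lunch, planning): lunch before planning ✓
(lunch, reindex): lunch before reindex ✓
(lunch, retro): lunch before retro ✓
(lunch, triage): lunch before triage ✓
(onboarding, audit): onboarding before audit ✓
(planning, audit): planning before audit ✓
(planning, demo): planning before demo ✓
(planning, onboarding): planning before onboarding ✓
(reindex, audit): reindex before audit ✓
(reindex, demo): reindex before demo ✓
(reindex, onboarding): reindex before onboarding ✓
(retro, audit): retro before audit ✓
(standup, audit): standup before audit ✓
(triage, audit): triage before audit ✓
... plus 2 further pairs not listed.
Count: 26.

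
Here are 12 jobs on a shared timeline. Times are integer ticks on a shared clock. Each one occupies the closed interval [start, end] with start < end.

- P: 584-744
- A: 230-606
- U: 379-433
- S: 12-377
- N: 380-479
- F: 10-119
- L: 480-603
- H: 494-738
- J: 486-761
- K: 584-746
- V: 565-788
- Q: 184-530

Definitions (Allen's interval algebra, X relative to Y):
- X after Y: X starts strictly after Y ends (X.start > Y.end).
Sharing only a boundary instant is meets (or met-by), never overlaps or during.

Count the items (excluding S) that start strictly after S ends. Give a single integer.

8

Target S = [12, 377].
A [230, 606] → overlapped-by → no.
F [10, 119] → overlaps → no.
H [494, 738] → after → counts.
J [486, 761] → after → counts.
K [584, 746] → after → counts.
L [480, 603] → after → counts.
N [380, 479] → after → counts.
P [584, 744] → after → counts.
Q [184, 530] → overlapped-by → no.
U [379, 433] → after → counts.
V [565, 788] → after → counts.
Total: 8.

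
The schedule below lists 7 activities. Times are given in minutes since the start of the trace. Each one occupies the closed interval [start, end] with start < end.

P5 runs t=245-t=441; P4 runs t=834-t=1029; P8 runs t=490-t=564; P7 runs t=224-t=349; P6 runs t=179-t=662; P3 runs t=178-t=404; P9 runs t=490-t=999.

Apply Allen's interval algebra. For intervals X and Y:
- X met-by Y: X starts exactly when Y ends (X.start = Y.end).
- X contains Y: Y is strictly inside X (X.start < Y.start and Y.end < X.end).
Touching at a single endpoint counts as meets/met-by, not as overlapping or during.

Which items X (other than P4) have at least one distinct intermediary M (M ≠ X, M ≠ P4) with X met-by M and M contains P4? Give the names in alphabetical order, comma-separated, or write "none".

Target P4 = [t=834, t=1029].
Intermediaries M with M contains P4: none.
Union: none.

none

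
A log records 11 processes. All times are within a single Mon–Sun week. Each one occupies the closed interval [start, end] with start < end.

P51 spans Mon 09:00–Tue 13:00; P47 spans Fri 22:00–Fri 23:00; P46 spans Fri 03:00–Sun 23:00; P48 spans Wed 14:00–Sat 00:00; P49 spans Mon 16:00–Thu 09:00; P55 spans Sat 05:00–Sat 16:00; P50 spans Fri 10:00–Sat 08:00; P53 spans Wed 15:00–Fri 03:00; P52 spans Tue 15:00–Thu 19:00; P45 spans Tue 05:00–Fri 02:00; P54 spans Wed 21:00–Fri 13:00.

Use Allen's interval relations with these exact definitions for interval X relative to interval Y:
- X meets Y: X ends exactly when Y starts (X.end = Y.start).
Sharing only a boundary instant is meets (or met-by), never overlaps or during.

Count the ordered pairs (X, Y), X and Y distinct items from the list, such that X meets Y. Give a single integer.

Checking all 110 ordered pairs for relation 'meets'; matching pairs in alphabetical order:
(P53, P46): P53 meets P46 ✓
Count: 1.

1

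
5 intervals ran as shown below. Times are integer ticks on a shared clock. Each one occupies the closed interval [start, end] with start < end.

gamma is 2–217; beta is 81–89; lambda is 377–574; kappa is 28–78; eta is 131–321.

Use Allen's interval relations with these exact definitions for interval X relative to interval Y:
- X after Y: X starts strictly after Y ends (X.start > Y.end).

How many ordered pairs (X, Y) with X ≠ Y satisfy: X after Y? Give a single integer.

7

Checking all 20 ordered pairs for relation 'after'; matching pairs in alphabetical order:
(beta, kappa): beta after kappa ✓
(eta, beta): eta after beta ✓
(eta, kappa): eta after kappa ✓
(lambda, beta): lambda after beta ✓
(lambda, eta): lambda after eta ✓
(lambda, gamma): lambda after gamma ✓
(lambda, kappa): lambda after kappa ✓
Count: 7.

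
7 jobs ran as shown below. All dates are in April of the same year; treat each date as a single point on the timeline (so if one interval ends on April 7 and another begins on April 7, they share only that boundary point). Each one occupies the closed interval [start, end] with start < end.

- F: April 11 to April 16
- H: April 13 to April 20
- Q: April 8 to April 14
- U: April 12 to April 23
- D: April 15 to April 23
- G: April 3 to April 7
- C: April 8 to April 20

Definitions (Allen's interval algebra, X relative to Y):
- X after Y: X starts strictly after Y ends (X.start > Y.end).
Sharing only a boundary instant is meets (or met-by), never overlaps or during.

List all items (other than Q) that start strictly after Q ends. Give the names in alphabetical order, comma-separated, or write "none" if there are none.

Target Q = [April 8, April 14].
C [April 8, April 20] → started-by → no.
D [April 15, April 23] → after → yes.
F [April 11, April 16] → overlapped-by → no.
G [April 3, April 7] → before → no.
H [April 13, April 20] → overlapped-by → no.
U [April 12, April 23] → overlapped-by → no.
Result: D.

D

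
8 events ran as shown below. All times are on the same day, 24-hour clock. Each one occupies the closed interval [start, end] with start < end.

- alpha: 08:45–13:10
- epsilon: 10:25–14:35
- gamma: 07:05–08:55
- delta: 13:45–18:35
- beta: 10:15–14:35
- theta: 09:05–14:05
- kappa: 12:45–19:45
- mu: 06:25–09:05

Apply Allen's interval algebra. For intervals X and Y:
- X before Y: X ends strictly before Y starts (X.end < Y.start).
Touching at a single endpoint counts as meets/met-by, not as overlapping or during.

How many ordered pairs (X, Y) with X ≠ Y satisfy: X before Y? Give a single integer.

Checking all 56 ordered pairs for relation 'before'; matching pairs in alphabetical order:
(alpha, delta): alpha before delta ✓
(gamma, beta): gamma before beta ✓
(gamma, delta): gamma before delta ✓
(gamma, epsilon): gamma before epsilon ✓
(gamma, kappa): gamma before kappa ✓
(gamma, theta): gamma before theta ✓
(mu, beta): mu before beta ✓
(mu, delta): mu before delta ✓
(mu, epsilon): mu before epsilon ✓
(mu, kappa): mu before kappa ✓
Count: 10.

10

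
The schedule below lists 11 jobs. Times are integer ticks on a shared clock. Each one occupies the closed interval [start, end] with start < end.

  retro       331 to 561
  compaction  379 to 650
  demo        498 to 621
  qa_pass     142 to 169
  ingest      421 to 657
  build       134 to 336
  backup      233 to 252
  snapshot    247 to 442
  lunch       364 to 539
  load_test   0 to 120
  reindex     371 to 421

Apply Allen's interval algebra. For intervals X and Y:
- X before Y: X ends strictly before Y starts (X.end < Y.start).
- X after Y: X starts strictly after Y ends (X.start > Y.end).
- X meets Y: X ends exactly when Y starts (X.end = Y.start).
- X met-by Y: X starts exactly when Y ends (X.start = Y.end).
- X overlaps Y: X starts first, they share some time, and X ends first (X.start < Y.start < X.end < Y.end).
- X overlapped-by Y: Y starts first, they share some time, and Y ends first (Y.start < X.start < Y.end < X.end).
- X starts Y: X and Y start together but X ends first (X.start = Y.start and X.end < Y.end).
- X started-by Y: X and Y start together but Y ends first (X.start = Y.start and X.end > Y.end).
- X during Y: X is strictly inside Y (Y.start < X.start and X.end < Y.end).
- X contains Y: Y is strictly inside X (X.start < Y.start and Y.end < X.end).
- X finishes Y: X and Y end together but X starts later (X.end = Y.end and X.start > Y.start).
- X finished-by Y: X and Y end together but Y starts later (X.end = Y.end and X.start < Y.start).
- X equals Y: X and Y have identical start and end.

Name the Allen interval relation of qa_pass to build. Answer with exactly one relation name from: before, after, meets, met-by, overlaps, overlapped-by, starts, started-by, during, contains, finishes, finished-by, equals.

qa_pass = [142, 169]; build = [134, 336].
Compare endpoints: qa_pass.start > build.start, qa_pass.start < build.end, qa_pass.end > build.start, qa_pass.end < build.end.
That pattern is 'during'.

during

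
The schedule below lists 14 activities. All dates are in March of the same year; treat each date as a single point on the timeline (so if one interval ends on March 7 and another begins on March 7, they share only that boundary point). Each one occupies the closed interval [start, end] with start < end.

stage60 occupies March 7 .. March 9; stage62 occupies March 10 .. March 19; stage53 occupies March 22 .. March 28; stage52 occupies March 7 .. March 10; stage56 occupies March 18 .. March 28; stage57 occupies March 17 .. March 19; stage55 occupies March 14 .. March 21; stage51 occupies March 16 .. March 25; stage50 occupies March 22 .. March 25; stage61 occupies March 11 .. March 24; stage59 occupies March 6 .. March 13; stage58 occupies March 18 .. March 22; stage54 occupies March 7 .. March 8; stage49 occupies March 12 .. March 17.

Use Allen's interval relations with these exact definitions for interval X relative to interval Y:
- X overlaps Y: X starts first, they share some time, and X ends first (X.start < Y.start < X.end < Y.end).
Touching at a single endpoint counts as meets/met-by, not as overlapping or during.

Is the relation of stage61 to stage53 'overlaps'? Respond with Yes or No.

Yes

stage61 = [March 11, March 24], stage53 = [March 22, March 28].
Actual relation of stage61 to stage53: overlaps.
Asked whether 'overlaps' holds → Yes.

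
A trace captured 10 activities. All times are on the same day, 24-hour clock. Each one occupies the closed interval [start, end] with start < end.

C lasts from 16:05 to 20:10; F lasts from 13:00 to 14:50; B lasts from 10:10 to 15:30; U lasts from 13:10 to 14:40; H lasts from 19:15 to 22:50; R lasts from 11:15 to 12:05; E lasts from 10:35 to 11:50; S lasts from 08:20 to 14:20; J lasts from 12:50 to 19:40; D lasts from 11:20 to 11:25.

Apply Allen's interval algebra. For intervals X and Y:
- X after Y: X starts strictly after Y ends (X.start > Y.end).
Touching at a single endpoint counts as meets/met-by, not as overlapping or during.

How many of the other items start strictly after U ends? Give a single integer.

Target U = [13:10, 14:40].
B [10:10, 15:30] → contains → no.
C [16:05, 20:10] → after → counts.
D [11:20, 11:25] → before → no.
E [10:35, 11:50] → before → no.
F [13:00, 14:50] → contains → no.
H [19:15, 22:50] → after → counts.
J [12:50, 19:40] → contains → no.
R [11:15, 12:05] → before → no.
S [08:20, 14:20] → overlaps → no.
Total: 2.

2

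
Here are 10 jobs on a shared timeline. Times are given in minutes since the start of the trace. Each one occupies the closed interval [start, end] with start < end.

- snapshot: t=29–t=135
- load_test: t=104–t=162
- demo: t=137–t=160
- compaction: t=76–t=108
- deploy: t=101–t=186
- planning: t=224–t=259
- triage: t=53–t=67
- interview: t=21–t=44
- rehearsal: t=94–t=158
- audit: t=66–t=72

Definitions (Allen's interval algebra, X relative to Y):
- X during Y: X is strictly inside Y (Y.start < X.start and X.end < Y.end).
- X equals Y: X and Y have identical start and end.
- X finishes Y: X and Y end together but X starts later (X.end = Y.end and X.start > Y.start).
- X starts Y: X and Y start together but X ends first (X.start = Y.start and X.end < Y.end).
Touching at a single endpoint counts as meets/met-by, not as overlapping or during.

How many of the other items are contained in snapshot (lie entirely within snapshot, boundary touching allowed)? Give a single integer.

Target snapshot = [t=29, t=135].
audit [t=66, t=72] → during → counts.
compaction [t=76, t=108] → during → counts.
demo [t=137, t=160] → after → no.
deploy [t=101, t=186] → overlapped-by → no.
interview [t=21, t=44] → overlaps → no.
load_test [t=104, t=162] → overlapped-by → no.
planning [t=224, t=259] → after → no.
rehearsal [t=94, t=158] → overlapped-by → no.
triage [t=53, t=67] → during → counts.
Total: 3.

3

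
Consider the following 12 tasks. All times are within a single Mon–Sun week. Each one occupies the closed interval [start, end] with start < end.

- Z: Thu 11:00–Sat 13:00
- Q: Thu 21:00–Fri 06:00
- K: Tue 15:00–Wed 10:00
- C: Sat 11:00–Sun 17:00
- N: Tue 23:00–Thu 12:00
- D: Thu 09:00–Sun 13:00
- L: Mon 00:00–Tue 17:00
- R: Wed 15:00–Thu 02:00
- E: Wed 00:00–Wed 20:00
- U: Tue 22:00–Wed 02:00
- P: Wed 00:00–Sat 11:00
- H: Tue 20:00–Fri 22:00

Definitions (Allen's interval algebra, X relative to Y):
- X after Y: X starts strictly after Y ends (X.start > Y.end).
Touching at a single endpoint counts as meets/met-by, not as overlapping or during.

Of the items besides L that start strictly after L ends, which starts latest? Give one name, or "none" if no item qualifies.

C

Target L = [Mon 00:00, Tue 17:00].
C [Sat 11:00, Sun 17:00] → after → candidate.
D [Thu 09:00, Sun 13:00] → after → candidate.
E [Wed 00:00, Wed 20:00] → after → candidate.
H [Tue 20:00, Fri 22:00] → after → candidate.
K [Tue 15:00, Wed 10:00] → overlapped-by → excluded.
N [Tue 23:00, Thu 12:00] → after → candidate.
P [Wed 00:00, Sat 11:00] → after → candidate.
Q [Thu 21:00, Fri 06:00] → after → candidate.
R [Wed 15:00, Thu 02:00] → after → candidate.
U [Tue 22:00, Wed 02:00] → after → candidate.
Z [Thu 11:00, Sat 13:00] → after → candidate.
Among candidates, latest start is Sat 11:00 → C.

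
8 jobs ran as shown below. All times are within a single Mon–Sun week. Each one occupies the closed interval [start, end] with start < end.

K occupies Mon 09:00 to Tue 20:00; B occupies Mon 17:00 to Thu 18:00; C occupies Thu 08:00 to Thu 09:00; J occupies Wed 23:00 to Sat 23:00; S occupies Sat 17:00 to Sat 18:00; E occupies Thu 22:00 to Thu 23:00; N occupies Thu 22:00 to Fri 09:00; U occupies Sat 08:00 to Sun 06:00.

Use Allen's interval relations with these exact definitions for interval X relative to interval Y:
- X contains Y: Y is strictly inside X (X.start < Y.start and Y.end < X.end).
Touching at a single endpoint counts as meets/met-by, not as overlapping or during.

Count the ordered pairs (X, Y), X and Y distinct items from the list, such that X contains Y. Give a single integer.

Checking all 56 ordered pairs for relation 'contains'; matching pairs in alphabetical order:
(B, C): B contains C ✓
(J, C): J contains C ✓
(J, E): J contains E ✓
(J, N): J contains N ✓
(J, S): J contains S ✓
(U, S): U contains S ✓
Count: 6.

6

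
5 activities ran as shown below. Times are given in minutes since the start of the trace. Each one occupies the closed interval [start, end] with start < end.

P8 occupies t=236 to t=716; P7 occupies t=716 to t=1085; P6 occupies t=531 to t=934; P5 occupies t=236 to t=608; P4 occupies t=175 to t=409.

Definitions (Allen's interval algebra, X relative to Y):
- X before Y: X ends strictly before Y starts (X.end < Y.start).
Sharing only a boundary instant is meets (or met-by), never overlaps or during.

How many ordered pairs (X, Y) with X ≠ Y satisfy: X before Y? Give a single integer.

Checking all 20 ordered pairs for relation 'before'; matching pairs in alphabetical order:
(P4, P6): P4 before P6 ✓
(P4, P7): P4 before P7 ✓
(P5, P7): P5 before P7 ✓
Count: 3.

3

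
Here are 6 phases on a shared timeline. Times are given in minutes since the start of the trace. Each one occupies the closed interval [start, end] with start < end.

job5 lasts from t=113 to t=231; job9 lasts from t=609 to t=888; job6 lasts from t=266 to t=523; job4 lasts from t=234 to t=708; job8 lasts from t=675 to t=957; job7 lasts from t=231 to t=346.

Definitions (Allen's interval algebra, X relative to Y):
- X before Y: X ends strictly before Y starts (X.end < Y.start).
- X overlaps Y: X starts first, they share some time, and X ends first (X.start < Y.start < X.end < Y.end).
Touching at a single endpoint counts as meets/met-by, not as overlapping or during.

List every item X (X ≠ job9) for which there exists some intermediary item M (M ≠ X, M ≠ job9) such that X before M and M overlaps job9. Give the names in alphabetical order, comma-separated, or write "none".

Target job9 = [t=609, t=888].
Intermediaries M with M overlaps job9: job4.
Via job4 — items with X before job4: job5.
Union: job5.

job5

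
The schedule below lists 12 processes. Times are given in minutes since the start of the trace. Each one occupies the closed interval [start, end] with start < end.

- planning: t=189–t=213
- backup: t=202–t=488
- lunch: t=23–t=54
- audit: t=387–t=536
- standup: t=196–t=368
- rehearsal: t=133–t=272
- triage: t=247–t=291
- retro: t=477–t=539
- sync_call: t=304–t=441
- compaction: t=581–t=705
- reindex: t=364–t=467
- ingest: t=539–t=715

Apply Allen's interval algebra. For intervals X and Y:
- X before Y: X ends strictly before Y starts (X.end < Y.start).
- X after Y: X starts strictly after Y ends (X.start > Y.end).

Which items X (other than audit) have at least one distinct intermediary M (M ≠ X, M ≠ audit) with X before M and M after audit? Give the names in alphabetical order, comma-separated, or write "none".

backup, lunch, planning, rehearsal, reindex, retro, standup, sync_call, triage

Target audit = [t=387, t=536].
Intermediaries M with M after audit: compaction, ingest.
Via compaction — items with X before compaction: backup, lunch, planning, rehearsal, reindex, retro, standup, sync_call, triage.
Via ingest — items with X before ingest: backup, lunch, planning, rehearsal, reindex, standup, sync_call, triage.
Union: backup, lunch, planning, rehearsal, reindex, retro, standup, sync_call, triage.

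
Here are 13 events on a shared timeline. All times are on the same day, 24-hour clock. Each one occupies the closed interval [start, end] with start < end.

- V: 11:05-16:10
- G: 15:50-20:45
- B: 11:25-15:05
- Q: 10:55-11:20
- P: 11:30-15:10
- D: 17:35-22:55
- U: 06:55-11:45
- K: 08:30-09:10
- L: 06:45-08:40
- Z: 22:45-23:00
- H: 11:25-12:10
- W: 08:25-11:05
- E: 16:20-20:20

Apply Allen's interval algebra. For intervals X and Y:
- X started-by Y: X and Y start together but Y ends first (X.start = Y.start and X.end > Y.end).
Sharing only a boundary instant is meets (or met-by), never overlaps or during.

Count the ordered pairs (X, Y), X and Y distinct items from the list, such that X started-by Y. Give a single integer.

1

Checking all 156 ordered pairs for relation 'started-by'; matching pairs in alphabetical order:
(B, H): B started-by H ✓
Count: 1.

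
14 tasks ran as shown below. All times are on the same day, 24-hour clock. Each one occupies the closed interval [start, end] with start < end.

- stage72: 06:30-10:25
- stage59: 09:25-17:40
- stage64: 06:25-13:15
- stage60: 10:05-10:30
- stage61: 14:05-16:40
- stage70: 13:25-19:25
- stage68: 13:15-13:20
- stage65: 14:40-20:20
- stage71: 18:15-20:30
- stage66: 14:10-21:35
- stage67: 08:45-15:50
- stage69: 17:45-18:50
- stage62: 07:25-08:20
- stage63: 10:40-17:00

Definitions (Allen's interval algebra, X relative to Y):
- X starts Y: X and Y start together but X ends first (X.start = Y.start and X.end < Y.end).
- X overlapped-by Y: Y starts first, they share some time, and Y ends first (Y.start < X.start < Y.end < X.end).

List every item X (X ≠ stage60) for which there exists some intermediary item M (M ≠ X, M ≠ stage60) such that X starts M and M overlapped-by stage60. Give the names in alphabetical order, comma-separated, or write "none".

none

Target stage60 = [10:05, 10:30].
Intermediaries M with M overlapped-by stage60: none.
Union: none.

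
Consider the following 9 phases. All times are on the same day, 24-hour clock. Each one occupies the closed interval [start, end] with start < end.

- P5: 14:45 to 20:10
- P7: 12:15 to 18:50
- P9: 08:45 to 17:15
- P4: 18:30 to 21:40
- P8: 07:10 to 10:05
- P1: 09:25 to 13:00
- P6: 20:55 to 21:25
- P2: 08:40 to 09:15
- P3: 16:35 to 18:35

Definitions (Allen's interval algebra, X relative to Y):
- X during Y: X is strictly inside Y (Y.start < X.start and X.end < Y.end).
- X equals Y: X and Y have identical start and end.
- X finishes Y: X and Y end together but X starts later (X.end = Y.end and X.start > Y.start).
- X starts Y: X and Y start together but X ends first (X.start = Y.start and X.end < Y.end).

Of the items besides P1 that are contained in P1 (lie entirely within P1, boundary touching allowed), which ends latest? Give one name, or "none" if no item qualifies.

Target P1 = [09:25, 13:00].
P2 [08:40, 09:15] → before → excluded.
P3 [16:35, 18:35] → after → excluded.
P4 [18:30, 21:40] → after → excluded.
P5 [14:45, 20:10] → after → excluded.
P6 [20:55, 21:25] → after → excluded.
P7 [12:15, 18:50] → overlapped-by → excluded.
P8 [07:10, 10:05] → overlaps → excluded.
P9 [08:45, 17:15] → contains → excluded.
No candidates → none.

none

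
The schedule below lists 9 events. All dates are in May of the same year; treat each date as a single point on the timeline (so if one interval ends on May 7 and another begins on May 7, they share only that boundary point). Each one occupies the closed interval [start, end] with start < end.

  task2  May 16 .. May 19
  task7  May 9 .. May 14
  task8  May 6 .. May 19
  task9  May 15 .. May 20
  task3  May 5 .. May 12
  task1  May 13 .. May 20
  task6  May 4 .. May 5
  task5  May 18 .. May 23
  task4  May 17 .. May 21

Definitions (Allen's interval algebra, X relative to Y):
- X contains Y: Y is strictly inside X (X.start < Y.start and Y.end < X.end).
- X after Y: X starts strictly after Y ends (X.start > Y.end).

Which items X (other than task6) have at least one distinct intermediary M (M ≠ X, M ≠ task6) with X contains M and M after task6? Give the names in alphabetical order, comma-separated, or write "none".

task1, task8, task9

Target task6 = [May 4, May 5].
Intermediaries M with M after task6: task1, task2, task4, task5, task7, task8, task9.
Via task1 — items with X contains task1: none.
Via task2 — items with X contains task2: task1, task9.
Via task4 — items with X contains task4: none.
Via task5 — items with X contains task5: none.
Via task7 — items with X contains task7: task8.
Via task8 — items with X contains task8: none.
Via task9 — items with X contains task9: none.
Union: task1, task8, task9.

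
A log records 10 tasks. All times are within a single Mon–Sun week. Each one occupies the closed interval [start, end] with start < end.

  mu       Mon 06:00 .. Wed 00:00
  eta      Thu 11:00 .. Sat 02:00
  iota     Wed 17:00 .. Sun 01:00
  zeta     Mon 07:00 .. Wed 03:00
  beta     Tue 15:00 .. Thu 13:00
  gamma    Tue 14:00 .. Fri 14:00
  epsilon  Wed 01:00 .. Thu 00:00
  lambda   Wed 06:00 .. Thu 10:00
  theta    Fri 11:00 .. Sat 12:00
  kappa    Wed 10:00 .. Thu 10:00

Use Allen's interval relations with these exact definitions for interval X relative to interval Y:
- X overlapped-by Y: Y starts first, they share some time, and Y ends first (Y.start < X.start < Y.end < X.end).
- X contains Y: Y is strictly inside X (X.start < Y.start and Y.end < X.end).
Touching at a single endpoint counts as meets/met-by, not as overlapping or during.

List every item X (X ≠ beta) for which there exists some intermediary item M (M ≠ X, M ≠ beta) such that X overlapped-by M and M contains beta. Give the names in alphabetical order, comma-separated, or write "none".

eta, iota, theta

Target beta = [Tue 15:00, Thu 13:00].
Intermediaries M with M contains beta: gamma.
Via gamma — items with X overlapped-by gamma: eta, iota, theta.
Union: eta, iota, theta.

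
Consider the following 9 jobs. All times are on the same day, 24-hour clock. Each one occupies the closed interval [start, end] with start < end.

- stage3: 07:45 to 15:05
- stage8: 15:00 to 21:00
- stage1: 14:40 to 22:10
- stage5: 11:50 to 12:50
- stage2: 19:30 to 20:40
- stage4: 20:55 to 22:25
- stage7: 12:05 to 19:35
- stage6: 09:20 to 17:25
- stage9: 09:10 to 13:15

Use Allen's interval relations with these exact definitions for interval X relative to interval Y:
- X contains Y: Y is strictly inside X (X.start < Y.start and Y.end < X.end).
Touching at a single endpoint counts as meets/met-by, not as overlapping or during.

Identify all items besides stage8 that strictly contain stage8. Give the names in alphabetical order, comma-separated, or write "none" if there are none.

stage1

Target stage8 = [15:00, 21:00].
stage1 [14:40, 22:10] → contains → yes.
stage2 [19:30, 20:40] → during → no.
stage3 [07:45, 15:05] → overlaps → no.
stage4 [20:55, 22:25] → overlapped-by → no.
stage5 [11:50, 12:50] → before → no.
stage6 [09:20, 17:25] → overlaps → no.
stage7 [12:05, 19:35] → overlaps → no.
stage9 [09:10, 13:15] → before → no.
Result: stage1.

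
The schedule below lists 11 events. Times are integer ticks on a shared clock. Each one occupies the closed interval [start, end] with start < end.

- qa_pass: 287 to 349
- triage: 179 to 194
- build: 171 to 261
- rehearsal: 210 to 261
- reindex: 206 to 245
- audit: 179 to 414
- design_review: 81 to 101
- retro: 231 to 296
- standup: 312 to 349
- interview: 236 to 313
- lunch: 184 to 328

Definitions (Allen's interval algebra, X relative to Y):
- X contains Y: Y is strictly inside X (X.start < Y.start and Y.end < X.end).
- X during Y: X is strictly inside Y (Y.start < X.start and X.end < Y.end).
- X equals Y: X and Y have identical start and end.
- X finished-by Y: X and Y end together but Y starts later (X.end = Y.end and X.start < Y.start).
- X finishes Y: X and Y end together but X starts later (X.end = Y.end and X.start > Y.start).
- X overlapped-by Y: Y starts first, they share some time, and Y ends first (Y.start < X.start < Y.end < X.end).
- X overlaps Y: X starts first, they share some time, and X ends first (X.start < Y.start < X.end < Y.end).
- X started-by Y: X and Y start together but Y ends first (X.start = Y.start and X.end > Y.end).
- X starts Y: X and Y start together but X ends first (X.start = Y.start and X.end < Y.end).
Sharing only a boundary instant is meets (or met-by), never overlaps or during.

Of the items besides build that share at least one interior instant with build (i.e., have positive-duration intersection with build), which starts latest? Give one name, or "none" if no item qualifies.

interview

Target build = [171, 261].
audit [179, 414] → overlapped-by → candidate.
design_review [81, 101] → before → excluded.
interview [236, 313] → overlapped-by → candidate.
lunch [184, 328] → overlapped-by → candidate.
qa_pass [287, 349] → after → excluded.
rehearsal [210, 261] → finishes → candidate.
reindex [206, 245] → during → candidate.
retro [231, 296] → overlapped-by → candidate.
standup [312, 349] → after → excluded.
triage [179, 194] → during → candidate.
Among candidates, latest start is 236 → interview.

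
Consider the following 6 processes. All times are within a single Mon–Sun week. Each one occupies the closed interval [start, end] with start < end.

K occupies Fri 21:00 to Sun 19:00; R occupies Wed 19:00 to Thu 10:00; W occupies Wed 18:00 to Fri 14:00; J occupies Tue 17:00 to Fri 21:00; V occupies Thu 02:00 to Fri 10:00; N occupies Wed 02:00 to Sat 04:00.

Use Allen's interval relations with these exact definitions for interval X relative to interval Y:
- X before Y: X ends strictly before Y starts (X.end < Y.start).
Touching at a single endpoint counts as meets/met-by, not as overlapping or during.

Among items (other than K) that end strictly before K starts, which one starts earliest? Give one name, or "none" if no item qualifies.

Target K = [Fri 21:00, Sun 19:00].
J [Tue 17:00, Fri 21:00] → meets → excluded.
N [Wed 02:00, Sat 04:00] → overlaps → excluded.
R [Wed 19:00, Thu 10:00] → before → candidate.
V [Thu 02:00, Fri 10:00] → before → candidate.
W [Wed 18:00, Fri 14:00] → before → candidate.
Among candidates, earliest start is Wed 18:00 → W.

W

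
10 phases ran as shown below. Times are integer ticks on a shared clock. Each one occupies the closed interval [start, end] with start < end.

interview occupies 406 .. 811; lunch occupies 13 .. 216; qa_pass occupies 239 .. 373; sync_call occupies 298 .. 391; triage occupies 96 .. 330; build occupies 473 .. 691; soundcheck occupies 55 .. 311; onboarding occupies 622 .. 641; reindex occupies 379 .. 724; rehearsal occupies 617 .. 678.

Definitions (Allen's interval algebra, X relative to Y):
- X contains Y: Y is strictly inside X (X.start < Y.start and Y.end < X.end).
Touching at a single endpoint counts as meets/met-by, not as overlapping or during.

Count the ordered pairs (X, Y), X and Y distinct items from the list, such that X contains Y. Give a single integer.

Checking all 90 ordered pairs for relation 'contains'; matching pairs in alphabetical order:
(build, onboarding): build contains onboarding ✓
(build, rehearsal): build contains rehearsal ✓
(interview, build): interview contains build ✓
(interview, onboarding): interview contains onboarding ✓
(interview, rehearsal): interview contains rehearsal ✓
(rehearsal, onboarding): rehearsal contains onboarding ✓
(reindex, build): reindex contains build ✓
(reindex, onboarding): reindex contains onboarding ✓
(reindex, rehearsal): reindex contains rehearsal ✓
Count: 9.

9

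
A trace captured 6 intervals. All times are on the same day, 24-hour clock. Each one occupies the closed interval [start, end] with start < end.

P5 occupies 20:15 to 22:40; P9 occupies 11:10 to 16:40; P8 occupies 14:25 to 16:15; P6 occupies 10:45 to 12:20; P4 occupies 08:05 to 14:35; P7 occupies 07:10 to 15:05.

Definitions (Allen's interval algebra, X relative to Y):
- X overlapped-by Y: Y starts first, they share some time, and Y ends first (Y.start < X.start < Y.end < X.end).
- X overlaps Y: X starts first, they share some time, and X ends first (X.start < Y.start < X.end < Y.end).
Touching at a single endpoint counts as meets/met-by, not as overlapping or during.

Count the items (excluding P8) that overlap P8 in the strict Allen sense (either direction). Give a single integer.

2

Target P8 = [14:25, 16:15].
P4 [08:05, 14:35] → overlaps → counts.
P5 [20:15, 22:40] → after → no.
P6 [10:45, 12:20] → before → no.
P7 [07:10, 15:05] → overlaps → counts.
P9 [11:10, 16:40] → contains → no.
Total: 2.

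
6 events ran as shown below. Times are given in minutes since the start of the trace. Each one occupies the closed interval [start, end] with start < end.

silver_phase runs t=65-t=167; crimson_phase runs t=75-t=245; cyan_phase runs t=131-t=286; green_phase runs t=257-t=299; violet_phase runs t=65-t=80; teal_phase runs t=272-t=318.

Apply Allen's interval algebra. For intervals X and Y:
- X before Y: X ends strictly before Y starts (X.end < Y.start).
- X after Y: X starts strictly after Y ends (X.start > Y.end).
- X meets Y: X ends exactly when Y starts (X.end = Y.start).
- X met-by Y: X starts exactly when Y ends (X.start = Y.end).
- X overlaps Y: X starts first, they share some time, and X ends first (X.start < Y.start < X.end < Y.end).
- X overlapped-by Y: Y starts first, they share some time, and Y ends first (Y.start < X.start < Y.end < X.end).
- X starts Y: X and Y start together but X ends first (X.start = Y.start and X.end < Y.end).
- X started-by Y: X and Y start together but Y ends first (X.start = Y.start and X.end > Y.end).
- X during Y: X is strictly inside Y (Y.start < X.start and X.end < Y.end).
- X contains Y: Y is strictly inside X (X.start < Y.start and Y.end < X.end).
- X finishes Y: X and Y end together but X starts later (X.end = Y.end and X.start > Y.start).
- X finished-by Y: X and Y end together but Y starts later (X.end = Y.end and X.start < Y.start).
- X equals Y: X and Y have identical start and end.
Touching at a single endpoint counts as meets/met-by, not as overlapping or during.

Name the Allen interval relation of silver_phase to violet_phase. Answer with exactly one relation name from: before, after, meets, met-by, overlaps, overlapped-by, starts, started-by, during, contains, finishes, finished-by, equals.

started-by

silver_phase = [t=65, t=167]; violet_phase = [t=65, t=80].
Compare endpoints: silver_phase.start = violet_phase.start, silver_phase.start < violet_phase.end, silver_phase.end > violet_phase.start, silver_phase.end > violet_phase.end.
That pattern is 'started-by'.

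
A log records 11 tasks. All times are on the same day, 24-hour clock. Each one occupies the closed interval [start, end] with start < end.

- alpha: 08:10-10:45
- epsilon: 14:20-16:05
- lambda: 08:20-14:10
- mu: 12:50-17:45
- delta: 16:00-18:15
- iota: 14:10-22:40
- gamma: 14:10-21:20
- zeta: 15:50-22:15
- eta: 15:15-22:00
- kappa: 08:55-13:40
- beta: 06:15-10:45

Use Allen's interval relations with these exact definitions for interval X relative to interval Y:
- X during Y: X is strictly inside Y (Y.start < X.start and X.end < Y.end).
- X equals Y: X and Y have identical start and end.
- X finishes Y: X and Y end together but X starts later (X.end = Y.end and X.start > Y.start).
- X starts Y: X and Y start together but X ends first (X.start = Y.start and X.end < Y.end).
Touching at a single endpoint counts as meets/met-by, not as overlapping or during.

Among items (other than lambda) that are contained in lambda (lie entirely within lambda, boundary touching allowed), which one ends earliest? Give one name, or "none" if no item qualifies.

Target lambda = [08:20, 14:10].
alpha [08:10, 10:45] → overlaps → excluded.
beta [06:15, 10:45] → overlaps → excluded.
delta [16:00, 18:15] → after → excluded.
epsilon [14:20, 16:05] → after → excluded.
eta [15:15, 22:00] → after → excluded.
gamma [14:10, 21:20] → met-by → excluded.
iota [14:10, 22:40] → met-by → excluded.
kappa [08:55, 13:40] → during → candidate.
mu [12:50, 17:45] → overlapped-by → excluded.
zeta [15:50, 22:15] → after → excluded.
Among candidates, earliest end is 13:40 → kappa.

kappa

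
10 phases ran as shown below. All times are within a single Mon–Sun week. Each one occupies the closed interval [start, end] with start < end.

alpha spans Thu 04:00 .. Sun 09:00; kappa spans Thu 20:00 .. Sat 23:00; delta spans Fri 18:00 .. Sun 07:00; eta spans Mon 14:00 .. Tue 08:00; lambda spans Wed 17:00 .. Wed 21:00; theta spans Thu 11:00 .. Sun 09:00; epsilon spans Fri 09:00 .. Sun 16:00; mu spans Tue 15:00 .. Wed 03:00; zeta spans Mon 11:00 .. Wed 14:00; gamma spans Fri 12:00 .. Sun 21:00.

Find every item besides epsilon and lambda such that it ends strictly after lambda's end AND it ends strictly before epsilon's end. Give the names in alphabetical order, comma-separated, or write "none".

alpha, delta, kappa, theta

Conditions: its end is strictly after lambda's end (X.end > Wed 21:00) AND its end is strictly before epsilon's end (X.end < Sun 16:00).
alpha: end Sun 09:00 > Wed 21:00? ✓; end Sun 09:00 < Sun 16:00? ✓ → yes.
delta: end Sun 07:00 > Wed 21:00? ✓; end Sun 07:00 < Sun 16:00? ✓ → yes.
eta: end Tue 08:00 > Wed 21:00? ✗; end Tue 08:00 < Sun 16:00? ✓ → no.
gamma: end Sun 21:00 > Wed 21:00? ✓; end Sun 21:00 < Sun 16:00? ✗ → no.
kappa: end Sat 23:00 > Wed 21:00? ✓; end Sat 23:00 < Sun 16:00? ✓ → yes.
mu: end Wed 03:00 > Wed 21:00? ✗; end Wed 03:00 < Sun 16:00? ✓ → no.
theta: end Sun 09:00 > Wed 21:00? ✓; end Sun 09:00 < Sun 16:00? ✓ → yes.
zeta: end Wed 14:00 > Wed 21:00? ✗; end Wed 14:00 < Sun 16:00? ✓ → no.
Result: alpha, delta, kappa, theta.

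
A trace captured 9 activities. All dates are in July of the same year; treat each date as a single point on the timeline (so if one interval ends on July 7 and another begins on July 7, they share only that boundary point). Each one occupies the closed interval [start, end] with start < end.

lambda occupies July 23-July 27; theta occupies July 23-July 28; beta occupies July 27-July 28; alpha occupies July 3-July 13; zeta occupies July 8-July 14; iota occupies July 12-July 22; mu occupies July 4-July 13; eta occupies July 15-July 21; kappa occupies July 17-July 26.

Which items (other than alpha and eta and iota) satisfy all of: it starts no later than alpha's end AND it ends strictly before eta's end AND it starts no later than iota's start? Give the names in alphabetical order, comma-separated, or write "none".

Conditions: its start is no later than alpha's end (X.start <= July 13) AND its end is strictly before eta's end (X.end < July 21) AND its start is no later than iota's start (X.start <= July 12).
beta: start July 27 <= July 13? ✗; end July 28 < July 21? ✗; start July 27 <= July 12? ✗ → no.
kappa: start July 17 <= July 13? ✗; end July 26 < July 21? ✗; start July 17 <= July 12? ✗ → no.
lambda: start July 23 <= July 13? ✗; end July 27 < July 21? ✗; start July 23 <= July 12? ✗ → no.
mu: start July 4 <= July 13? ✓; end July 13 < July 21? ✓; start July 4 <= July 12? ✓ → yes.
theta: start July 23 <= July 13? ✗; end July 28 < July 21? ✗; start July 23 <= July 12? ✗ → no.
zeta: start July 8 <= July 13? ✓; end July 14 < July 21? ✓; start July 8 <= July 12? ✓ → yes.
Result: mu, zeta.

mu, zeta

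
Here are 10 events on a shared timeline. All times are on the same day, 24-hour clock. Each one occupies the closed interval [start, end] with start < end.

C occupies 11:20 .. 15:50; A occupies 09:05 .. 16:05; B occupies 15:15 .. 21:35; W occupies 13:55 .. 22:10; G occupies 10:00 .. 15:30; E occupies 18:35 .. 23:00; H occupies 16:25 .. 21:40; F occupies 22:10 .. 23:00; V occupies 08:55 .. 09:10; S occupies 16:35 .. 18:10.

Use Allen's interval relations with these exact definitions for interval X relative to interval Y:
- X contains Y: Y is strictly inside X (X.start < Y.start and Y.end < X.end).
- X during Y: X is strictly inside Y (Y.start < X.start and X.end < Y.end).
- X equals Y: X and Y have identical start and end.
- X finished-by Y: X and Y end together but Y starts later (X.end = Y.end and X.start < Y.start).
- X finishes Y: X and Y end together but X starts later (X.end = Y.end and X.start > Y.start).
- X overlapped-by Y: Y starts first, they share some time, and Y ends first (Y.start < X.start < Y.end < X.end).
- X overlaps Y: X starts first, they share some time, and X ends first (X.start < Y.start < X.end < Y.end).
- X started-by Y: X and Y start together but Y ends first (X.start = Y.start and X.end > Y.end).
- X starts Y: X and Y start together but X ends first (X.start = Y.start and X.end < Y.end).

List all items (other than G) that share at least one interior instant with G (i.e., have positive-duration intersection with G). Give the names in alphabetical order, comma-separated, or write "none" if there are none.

Target G = [10:00, 15:30].
A [09:05, 16:05] → contains → yes.
B [15:15, 21:35] → overlapped-by → yes.
C [11:20, 15:50] → overlapped-by → yes.
E [18:35, 23:00] → after → no.
F [22:10, 23:00] → after → no.
H [16:25, 21:40] → after → no.
S [16:35, 18:10] → after → no.
V [08:55, 09:10] → before → no.
W [13:55, 22:10] → overlapped-by → yes.
Result: A, B, C, W.

A, B, C, W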